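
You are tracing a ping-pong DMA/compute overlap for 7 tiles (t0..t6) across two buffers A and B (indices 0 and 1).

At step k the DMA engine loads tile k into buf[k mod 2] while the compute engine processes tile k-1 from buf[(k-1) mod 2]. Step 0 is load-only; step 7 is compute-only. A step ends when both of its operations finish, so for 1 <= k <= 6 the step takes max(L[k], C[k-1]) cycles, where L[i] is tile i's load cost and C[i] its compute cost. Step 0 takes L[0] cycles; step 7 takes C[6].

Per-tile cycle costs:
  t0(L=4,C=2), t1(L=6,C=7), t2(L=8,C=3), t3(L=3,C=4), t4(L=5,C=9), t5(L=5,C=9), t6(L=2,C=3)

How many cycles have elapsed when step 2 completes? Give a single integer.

step 0: L[0]=4 → dur=4, Σ=4 | A=load:t0 B=idle [load-only]
step 1: L[1]=6 C[0]=2 → dur=6, Σ=10 | A=compute:t0 B=load:t1 [load-bound]
step 2: L[2]=8 C[1]=7 → dur=8, Σ=18 | A=load:t2 B=compute:t1 [load-bound]
step 3: L[3]=3 C[2]=3 → dur=3, Σ=21 | A=compute:t2 B=load:t3 [tied]
step 4: L[4]=5 C[3]=4 → dur=5, Σ=26 | A=load:t4 B=compute:t3 [load-bound]
step 5: L[5]=5 C[4]=9 → dur=9, Σ=35 | A=compute:t4 B=load:t5 [compute-bound]
step 6: L[6]=2 C[5]=9 → dur=9, Σ=44 | A=load:t6 B=compute:t5 [compute-bound]
step 7: C[6]=3 → dur=3, Σ=47 | A=compute:t6 B=idle [compute-only]

end_cycle[2] = 18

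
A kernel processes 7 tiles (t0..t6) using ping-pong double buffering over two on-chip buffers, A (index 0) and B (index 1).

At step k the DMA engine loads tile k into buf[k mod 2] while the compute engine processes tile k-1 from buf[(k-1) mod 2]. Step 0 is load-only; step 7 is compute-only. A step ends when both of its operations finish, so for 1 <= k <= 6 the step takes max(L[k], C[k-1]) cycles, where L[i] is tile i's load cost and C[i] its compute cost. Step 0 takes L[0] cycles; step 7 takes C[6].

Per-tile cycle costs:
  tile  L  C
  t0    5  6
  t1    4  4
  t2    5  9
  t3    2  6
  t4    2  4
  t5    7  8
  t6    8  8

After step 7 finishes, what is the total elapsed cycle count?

[0] DMA t0→A (5c) ∥ CU idle ⇒ 5c, clock 5
[1] DMA t1→B (4c) ∥ CU A:t0 (6c) ⇒ 6c, clock 11
[2] DMA t2→A (5c) ∥ CU B:t1 (4c) ⇒ 5c, clock 16
[3] DMA t3→B (2c) ∥ CU A:t2 (9c) ⇒ 9c, clock 25
[4] DMA t4→A (2c) ∥ CU B:t3 (6c) ⇒ 6c, clock 31
[5] DMA t5→B (7c) ∥ CU A:t4 (4c) ⇒ 7c, clock 38
[6] DMA t6→A (8c) ∥ CU B:t5 (8c) ⇒ 8c, clock 46
[7] DMA idle ∥ CU A:t6 (8c) ⇒ 8c, clock 54

end_cycle[7] = 54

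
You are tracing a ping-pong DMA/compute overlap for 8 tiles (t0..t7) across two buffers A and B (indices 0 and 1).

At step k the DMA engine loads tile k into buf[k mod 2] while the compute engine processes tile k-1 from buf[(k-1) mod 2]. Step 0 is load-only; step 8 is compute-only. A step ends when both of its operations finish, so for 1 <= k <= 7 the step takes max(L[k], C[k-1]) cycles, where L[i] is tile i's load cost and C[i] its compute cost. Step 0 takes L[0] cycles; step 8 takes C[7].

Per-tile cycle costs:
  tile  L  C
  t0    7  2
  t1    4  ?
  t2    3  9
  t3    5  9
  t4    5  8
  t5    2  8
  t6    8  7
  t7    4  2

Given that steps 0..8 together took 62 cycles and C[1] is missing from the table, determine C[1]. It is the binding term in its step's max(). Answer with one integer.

C[1] = 8

step 0 = dur = L[0]=7 = 7
step 1 = dur = max(L[1]=4, C[0]=2) = 4
step 2 = dur = max(L[2]=3, C[1]=?) = C[1]  (unknown; binding)
step 3 = dur = max(L[3]=5, C[2]=9) = 9
step 4 = dur = max(L[4]=5, C[3]=9) = 9
step 5 = dur = max(L[5]=2, C[4]=8) = 8
step 6 = dur = max(L[6]=8, C[5]=8) = 8
step 7 = dur = max(L[7]=4, C[6]=7) = 7
step 8 = dur = C[7]=2 = 2
sum of known step durations = 54
dur[2] = total - known = 62 - 54 = 8
C[1] is the binding max in step 2, so C[1] = dur[2] = 8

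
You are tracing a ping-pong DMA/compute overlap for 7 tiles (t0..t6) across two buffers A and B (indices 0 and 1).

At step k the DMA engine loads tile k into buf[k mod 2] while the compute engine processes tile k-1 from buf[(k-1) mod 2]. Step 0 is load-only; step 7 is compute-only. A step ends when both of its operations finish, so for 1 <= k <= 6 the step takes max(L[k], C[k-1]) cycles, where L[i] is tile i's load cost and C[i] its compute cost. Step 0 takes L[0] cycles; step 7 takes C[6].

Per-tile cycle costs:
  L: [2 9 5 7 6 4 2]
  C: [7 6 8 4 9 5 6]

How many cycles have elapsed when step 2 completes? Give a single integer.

end_cycle[2] = 17

[0] DMA t0→A (2c) ∥ CU idle ⇒ 2c, clock 2
[1] DMA t1→B (9c) ∥ CU A:t0 (7c) ⇒ 9c, clock 11
[2] DMA t2→A (5c) ∥ CU B:t1 (6c) ⇒ 6c, clock 17
[3] DMA t3→B (7c) ∥ CU A:t2 (8c) ⇒ 8c, clock 25
[4] DMA t4→A (6c) ∥ CU B:t3 (4c) ⇒ 6c, clock 31
[5] DMA t5→B (4c) ∥ CU A:t4 (9c) ⇒ 9c, clock 40
[6] DMA t6→A (2c) ∥ CU B:t5 (5c) ⇒ 5c, clock 45
[7] DMA idle ∥ CU A:t6 (6c) ⇒ 6c, clock 51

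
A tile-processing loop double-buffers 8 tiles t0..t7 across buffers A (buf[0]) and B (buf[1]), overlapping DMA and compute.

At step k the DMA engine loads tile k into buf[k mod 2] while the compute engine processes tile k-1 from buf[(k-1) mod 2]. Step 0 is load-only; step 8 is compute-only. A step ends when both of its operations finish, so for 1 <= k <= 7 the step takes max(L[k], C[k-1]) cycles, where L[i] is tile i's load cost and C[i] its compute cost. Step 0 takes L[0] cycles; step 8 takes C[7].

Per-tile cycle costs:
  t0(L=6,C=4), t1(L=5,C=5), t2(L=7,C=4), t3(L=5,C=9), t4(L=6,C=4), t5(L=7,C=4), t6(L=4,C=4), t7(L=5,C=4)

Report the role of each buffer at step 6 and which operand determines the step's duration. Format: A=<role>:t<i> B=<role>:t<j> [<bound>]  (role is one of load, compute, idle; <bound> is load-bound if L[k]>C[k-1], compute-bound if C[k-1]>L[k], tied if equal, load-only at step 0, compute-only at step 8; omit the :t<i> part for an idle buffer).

step 6: A=load:t6 B=compute:t5 [tied]

step 0: L[0]=6 → dur=6, Σ=6 | A=load:t0 B=idle [load-only]
step 1: L[1]=5 C[0]=4 → dur=5, Σ=11 | A=compute:t0 B=load:t1 [load-bound]
step 2: L[2]=7 C[1]=5 → dur=7, Σ=18 | A=load:t2 B=compute:t1 [load-bound]
step 3: L[3]=5 C[2]=4 → dur=5, Σ=23 | A=compute:t2 B=load:t3 [load-bound]
step 4: L[4]=6 C[3]=9 → dur=9, Σ=32 | A=load:t4 B=compute:t3 [compute-bound]
step 5: L[5]=7 C[4]=4 → dur=7, Σ=39 | A=compute:t4 B=load:t5 [load-bound]
step 6: L[6]=4 C[5]=4 → dur=4, Σ=43 | A=load:t6 B=compute:t5 [tied]
step 7: L[7]=5 C[6]=4 → dur=5, Σ=48 | A=compute:t6 B=load:t7 [load-bound]
step 8: C[7]=4 → dur=4, Σ=52 | A=idle B=compute:t7 [compute-only]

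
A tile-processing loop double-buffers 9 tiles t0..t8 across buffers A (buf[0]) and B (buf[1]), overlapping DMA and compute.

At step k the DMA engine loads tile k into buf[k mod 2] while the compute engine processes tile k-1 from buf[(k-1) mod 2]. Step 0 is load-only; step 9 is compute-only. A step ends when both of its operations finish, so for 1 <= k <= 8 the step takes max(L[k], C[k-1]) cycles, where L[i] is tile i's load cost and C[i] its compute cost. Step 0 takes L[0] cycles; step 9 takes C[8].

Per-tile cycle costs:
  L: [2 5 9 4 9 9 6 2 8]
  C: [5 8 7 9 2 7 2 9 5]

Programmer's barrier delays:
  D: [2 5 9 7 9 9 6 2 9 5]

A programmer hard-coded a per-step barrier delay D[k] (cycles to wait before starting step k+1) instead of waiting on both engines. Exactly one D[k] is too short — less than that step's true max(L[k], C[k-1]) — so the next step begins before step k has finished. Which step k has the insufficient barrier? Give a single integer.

hazard at step 6

k=0 barrier L[0]=2→2c, D[0]=2 ok
k=1 barrier max(L[1]=5,C[0]=5)→5c, D[1]=5 ok
k=2 barrier max(L[2]=9,C[1]=8)→9c, D[2]=9 ok
k=3 barrier max(L[3]=4,C[2]=7)→7c, D[3]=7 ok
k=4 barrier max(L[4]=9,C[3]=9)→9c, D[4]=9 ok
k=5 barrier max(L[5]=9,C[4]=2)→9c, D[5]=9 ok
k=6 barrier max(L[6]=6,C[5]=7)→7c, D[6]=6 SHORT
k=7 barrier max(L[7]=2,C[6]=2)→2c, D[7]=2 ok
k=8 barrier max(L[8]=8,C[7]=9)→9c, D[8]=9 ok
k=9 barrier C[8]=5→5c, D[9]=5 ok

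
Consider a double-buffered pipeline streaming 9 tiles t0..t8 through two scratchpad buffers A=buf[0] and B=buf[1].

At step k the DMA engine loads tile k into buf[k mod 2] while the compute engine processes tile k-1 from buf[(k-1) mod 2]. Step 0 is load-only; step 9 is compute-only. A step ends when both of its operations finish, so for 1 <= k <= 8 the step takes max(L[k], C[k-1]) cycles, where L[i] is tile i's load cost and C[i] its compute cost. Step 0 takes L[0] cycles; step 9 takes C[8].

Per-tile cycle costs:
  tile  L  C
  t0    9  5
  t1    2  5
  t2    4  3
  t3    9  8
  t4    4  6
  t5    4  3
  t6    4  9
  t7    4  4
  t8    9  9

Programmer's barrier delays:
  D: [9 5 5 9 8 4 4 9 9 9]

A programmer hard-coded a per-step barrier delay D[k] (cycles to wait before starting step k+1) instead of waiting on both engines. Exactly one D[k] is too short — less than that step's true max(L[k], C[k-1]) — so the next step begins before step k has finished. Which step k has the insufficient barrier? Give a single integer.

hazard at step 5

step 0: need L[0]=9 = 9; D[0]=9 ok
step 1: need max(L[1]=2,C[0]=5) = 5; D[1]=5 ok
step 2: need max(L[2]=4,C[1]=5) = 5; D[2]=5 ok
step 3: need max(L[3]=9,C[2]=3) = 9; D[3]=9 ok
step 4: need max(L[4]=4,C[3]=8) = 8; D[4]=8 ok
step 5: need max(L[5]=4,C[4]=6) = 6; D[5]=4 SHORT
step 6: need max(L[6]=4,C[5]=3) = 4; D[6]=4 ok
step 7: need max(L[7]=4,C[6]=9) = 9; D[7]=9 ok
step 8: need max(L[8]=9,C[7]=4) = 9; D[8]=9 ok
step 9: need C[8]=9 = 9; D[9]=9 ok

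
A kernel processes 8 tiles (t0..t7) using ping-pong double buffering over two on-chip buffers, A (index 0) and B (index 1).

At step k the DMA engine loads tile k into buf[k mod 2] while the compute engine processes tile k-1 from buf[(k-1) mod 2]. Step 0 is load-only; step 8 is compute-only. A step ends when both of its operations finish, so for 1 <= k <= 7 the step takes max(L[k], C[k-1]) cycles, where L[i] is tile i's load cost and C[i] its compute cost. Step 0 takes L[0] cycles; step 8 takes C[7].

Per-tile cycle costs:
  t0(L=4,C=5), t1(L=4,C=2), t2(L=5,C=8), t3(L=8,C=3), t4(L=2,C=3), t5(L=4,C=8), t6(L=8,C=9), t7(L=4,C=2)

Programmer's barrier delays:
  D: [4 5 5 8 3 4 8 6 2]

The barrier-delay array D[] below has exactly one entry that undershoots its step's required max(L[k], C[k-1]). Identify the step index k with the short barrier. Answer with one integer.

[0] required=L[0]=4=4 vs D=4 ok
[1] required=max(L[1]=4,C[0]=5)=5 vs D=5 ok
[2] required=max(L[2]=5,C[1]=2)=5 vs D=5 ok
[3] required=max(L[3]=8,C[2]=8)=8 vs D=8 ok
[4] required=max(L[4]=2,C[3]=3)=3 vs D=3 ok
[5] required=max(L[5]=4,C[4]=3)=4 vs D=4 ok
[6] required=max(L[6]=8,C[5]=8)=8 vs D=8 ok
[7] required=max(L[7]=4,C[6]=9)=9 vs D=6 SHORT
[8] required=C[7]=2=2 vs D=2 ok

hazard at step 7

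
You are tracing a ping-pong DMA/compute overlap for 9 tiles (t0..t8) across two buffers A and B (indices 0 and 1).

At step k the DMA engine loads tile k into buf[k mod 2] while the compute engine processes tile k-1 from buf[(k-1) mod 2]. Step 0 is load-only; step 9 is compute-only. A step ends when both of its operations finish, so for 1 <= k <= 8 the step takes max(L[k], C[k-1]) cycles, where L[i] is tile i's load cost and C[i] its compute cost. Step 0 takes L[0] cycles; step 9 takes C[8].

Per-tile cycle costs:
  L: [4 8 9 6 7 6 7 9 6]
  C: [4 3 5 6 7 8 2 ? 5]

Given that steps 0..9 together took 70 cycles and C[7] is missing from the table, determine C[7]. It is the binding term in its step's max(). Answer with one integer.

step 0 → dur = L[0]=4 = 4
step 1 → dur = max(L[1]=8, C[0]=4) = 8
step 2 → dur = max(L[2]=9, C[1]=3) = 9
step 3 → dur = max(L[3]=6, C[2]=5) = 6
step 4 → dur = max(L[4]=7, C[3]=6) = 7
step 5 → dur = max(L[5]=6, C[4]=7) = 7
step 6 → dur = max(L[6]=7, C[5]=8) = 8
step 7 → dur = max(L[7]=9, C[6]=2) = 9
step 8 → dur = max(L[8]=6, C[7]=?) = C[7]  (unknown; binding)
step 9 → dur = C[8]=5 = 5
sum of known step durations = 63
dur[8] = total - known = 70 - 63 = 7
C[7] is the binding max in step 8, so C[7] = dur[8] = 7

C[7] = 7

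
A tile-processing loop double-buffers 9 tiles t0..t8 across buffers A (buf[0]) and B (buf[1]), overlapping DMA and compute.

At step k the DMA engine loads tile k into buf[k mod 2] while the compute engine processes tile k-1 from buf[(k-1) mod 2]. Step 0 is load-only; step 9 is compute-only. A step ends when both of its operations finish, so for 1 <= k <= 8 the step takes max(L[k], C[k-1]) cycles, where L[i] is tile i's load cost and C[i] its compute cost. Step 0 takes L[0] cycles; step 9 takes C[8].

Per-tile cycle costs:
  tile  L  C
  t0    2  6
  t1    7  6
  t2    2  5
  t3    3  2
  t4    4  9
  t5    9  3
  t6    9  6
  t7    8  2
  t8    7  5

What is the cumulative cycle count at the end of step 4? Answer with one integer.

end_cycle[4] = 24

[0] DMA t0→A (2c) ∥ CU idle ⇒ 2c, clock 2
[1] DMA t1→B (7c) ∥ CU A:t0 (6c) ⇒ 7c, clock 9
[2] DMA t2→A (2c) ∥ CU B:t1 (6c) ⇒ 6c, clock 15
[3] DMA t3→B (3c) ∥ CU A:t2 (5c) ⇒ 5c, clock 20
[4] DMA t4→A (4c) ∥ CU B:t3 (2c) ⇒ 4c, clock 24
[5] DMA t5→B (9c) ∥ CU A:t4 (9c) ⇒ 9c, clock 33
[6] DMA t6→A (9c) ∥ CU B:t5 (3c) ⇒ 9c, clock 42
[7] DMA t7→B (8c) ∥ CU A:t6 (6c) ⇒ 8c, clock 50
[8] DMA t8→A (7c) ∥ CU B:t7 (2c) ⇒ 7c, clock 57
[9] DMA idle ∥ CU A:t8 (5c) ⇒ 5c, clock 62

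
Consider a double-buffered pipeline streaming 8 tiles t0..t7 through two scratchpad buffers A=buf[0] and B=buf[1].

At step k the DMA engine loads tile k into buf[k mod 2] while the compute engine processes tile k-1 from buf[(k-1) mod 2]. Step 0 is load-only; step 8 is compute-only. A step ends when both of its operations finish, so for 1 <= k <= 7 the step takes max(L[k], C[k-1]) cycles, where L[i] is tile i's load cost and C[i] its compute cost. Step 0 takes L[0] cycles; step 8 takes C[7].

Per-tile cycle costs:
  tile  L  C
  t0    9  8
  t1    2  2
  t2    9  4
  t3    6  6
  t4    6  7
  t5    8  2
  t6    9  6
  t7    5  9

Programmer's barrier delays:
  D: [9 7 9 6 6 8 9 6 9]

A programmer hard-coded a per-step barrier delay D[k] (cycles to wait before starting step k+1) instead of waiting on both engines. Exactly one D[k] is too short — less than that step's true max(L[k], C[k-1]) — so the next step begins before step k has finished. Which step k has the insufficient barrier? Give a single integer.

hazard at step 1

step 0: need L[0]=9 = 9; D[0]=9 ok
step 1: need max(L[1]=2,C[0]=8) = 8; D[1]=7 SHORT
step 2: need max(L[2]=9,C[1]=2) = 9; D[2]=9 ok
step 3: need max(L[3]=6,C[2]=4) = 6; D[3]=6 ok
step 4: need max(L[4]=6,C[3]=6) = 6; D[4]=6 ok
step 5: need max(L[5]=8,C[4]=7) = 8; D[5]=8 ok
step 6: need max(L[6]=9,C[5]=2) = 9; D[6]=9 ok
step 7: need max(L[7]=5,C[6]=6) = 6; D[7]=6 ok
step 8: need C[7]=9 = 9; D[8]=9 ok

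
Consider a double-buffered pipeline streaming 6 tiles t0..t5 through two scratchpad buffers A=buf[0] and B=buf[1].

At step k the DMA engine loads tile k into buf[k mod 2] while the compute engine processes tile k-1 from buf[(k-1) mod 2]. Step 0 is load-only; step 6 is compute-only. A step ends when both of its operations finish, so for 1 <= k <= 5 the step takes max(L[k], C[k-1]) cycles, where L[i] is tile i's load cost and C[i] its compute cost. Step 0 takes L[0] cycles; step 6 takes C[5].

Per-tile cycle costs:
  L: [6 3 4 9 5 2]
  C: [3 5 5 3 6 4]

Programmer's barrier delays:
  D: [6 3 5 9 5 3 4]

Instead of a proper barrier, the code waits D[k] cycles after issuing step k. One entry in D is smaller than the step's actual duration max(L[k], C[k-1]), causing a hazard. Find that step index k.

k=0 barrier L[0]=6→6c, D[0]=6 ok
k=1 barrier max(L[1]=3,C[0]=3)→3c, D[1]=3 ok
k=2 barrier max(L[2]=4,C[1]=5)→5c, D[2]=5 ok
k=3 barrier max(L[3]=9,C[2]=5)→9c, D[3]=9 ok
k=4 barrier max(L[4]=5,C[3]=3)→5c, D[4]=5 ok
k=5 barrier max(L[5]=2,C[4]=6)→6c, D[5]=3 SHORT
k=6 barrier C[5]=4→4c, D[6]=4 ok

hazard at step 5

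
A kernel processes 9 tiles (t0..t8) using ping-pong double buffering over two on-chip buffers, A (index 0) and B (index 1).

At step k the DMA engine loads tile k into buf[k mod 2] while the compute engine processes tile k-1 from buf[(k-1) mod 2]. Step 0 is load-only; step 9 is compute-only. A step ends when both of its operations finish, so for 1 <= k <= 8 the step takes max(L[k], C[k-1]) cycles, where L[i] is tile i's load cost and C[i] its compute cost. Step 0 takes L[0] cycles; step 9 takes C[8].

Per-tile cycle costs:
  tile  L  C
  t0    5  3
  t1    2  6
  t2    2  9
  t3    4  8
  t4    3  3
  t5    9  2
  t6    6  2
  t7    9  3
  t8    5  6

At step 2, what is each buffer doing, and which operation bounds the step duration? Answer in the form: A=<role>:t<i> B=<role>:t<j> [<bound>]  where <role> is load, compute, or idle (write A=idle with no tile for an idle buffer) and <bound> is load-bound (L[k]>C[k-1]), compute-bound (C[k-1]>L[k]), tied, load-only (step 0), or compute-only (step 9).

step 2: A=load:t2 B=compute:t1 [compute-bound]

[0] DMA t0→A (5c) ∥ CU idle ⇒ 5c, clock 5
[1] DMA t1→B (2c) ∥ CU A:t0 (3c) ⇒ 3c, clock 8
[2] DMA t2→A (2c) ∥ CU B:t1 (6c) ⇒ 6c, clock 14
[3] DMA t3→B (4c) ∥ CU A:t2 (9c) ⇒ 9c, clock 23
[4] DMA t4→A (3c) ∥ CU B:t3 (8c) ⇒ 8c, clock 31
[5] DMA t5→B (9c) ∥ CU A:t4 (3c) ⇒ 9c, clock 40
[6] DMA t6→A (6c) ∥ CU B:t5 (2c) ⇒ 6c, clock 46
[7] DMA t7→B (9c) ∥ CU A:t6 (2c) ⇒ 9c, clock 55
[8] DMA t8→A (5c) ∥ CU B:t7 (3c) ⇒ 5c, clock 60
[9] DMA idle ∥ CU A:t8 (6c) ⇒ 6c, clock 66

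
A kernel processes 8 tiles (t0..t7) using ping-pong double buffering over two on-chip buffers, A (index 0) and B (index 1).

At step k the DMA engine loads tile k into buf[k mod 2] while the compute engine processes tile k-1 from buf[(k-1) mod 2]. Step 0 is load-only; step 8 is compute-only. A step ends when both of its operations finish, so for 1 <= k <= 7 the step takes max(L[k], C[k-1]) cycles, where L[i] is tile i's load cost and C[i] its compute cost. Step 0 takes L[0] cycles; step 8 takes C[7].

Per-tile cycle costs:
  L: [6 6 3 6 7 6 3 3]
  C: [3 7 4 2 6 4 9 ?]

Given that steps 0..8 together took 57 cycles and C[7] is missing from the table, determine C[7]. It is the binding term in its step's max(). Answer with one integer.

C[7] = 6

step 0 → dur = L[0]=6 = 6
step 1 → dur = max(L[1]=6, C[0]=3) = 6
step 2 → dur = max(L[2]=3, C[1]=7) = 7
step 3 → dur = max(L[3]=6, C[2]=4) = 6
step 4 → dur = max(L[4]=7, C[3]=2) = 7
step 5 → dur = max(L[5]=6, C[4]=6) = 6
step 6 → dur = max(L[6]=3, C[5]=4) = 4
step 7 → dur = max(L[7]=3, C[6]=9) = 9
step 8 → dur = C[7]=? = C[7]  (unknown; binding)
sum of known step durations = 51
dur[8] = total - known = 57 - 51 = 6
C[7] is the binding max in step 8, so C[7] = dur[8] = 6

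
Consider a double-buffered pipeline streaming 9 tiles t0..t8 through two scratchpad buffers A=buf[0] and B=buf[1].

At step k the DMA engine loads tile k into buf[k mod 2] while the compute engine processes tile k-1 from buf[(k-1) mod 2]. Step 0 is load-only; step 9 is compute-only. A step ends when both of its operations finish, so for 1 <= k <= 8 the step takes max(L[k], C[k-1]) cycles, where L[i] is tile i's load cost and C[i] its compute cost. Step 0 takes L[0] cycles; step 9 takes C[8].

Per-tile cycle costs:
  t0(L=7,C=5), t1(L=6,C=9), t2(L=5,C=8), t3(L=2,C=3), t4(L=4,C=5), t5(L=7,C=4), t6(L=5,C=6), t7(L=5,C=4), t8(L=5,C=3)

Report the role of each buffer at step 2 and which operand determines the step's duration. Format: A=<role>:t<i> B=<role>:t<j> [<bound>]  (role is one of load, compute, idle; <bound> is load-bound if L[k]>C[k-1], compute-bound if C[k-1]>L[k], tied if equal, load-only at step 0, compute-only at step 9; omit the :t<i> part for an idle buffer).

[0] DMA t0→A (7c) ∥ CU idle ⇒ 7c, clock 7
[1] DMA t1→B (6c) ∥ CU A:t0 (5c) ⇒ 6c, clock 13
[2] DMA t2→A (5c) ∥ CU B:t1 (9c) ⇒ 9c, clock 22
[3] DMA t3→B (2c) ∥ CU A:t2 (8c) ⇒ 8c, clock 30
[4] DMA t4→A (4c) ∥ CU B:t3 (3c) ⇒ 4c, clock 34
[5] DMA t5→B (7c) ∥ CU A:t4 (5c) ⇒ 7c, clock 41
[6] DMA t6→A (5c) ∥ CU B:t5 (4c) ⇒ 5c, clock 46
[7] DMA t7→B (5c) ∥ CU A:t6 (6c) ⇒ 6c, clock 52
[8] DMA t8→A (5c) ∥ CU B:t7 (4c) ⇒ 5c, clock 57
[9] DMA idle ∥ CU A:t8 (3c) ⇒ 3c, clock 60

step 2: A=load:t2 B=compute:t1 [compute-bound]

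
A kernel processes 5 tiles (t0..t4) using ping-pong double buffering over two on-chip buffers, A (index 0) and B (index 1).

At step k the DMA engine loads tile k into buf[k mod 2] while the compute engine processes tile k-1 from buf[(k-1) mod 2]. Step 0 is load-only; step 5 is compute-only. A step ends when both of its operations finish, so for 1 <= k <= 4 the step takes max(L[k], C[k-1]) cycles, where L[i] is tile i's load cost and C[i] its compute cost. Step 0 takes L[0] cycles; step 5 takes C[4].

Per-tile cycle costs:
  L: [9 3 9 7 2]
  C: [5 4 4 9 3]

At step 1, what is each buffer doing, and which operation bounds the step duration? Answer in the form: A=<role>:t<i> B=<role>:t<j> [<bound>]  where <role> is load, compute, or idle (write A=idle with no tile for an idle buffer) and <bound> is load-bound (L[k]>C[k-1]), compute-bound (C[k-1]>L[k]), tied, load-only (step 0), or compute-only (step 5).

[0] DMA t0→A (9c) ∥ CU idle ⇒ 9c, clock 9
[1] DMA t1→B (3c) ∥ CU A:t0 (5c) ⇒ 5c, clock 14
[2] DMA t2→A (9c) ∥ CU B:t1 (4c) ⇒ 9c, clock 23
[3] DMA t3→B (7c) ∥ CU A:t2 (4c) ⇒ 7c, clock 30
[4] DMA t4→A (2c) ∥ CU B:t3 (9c) ⇒ 9c, clock 39
[5] DMA idle ∥ CU A:t4 (3c) ⇒ 3c, clock 42

step 1: A=compute:t0 B=load:t1 [compute-bound]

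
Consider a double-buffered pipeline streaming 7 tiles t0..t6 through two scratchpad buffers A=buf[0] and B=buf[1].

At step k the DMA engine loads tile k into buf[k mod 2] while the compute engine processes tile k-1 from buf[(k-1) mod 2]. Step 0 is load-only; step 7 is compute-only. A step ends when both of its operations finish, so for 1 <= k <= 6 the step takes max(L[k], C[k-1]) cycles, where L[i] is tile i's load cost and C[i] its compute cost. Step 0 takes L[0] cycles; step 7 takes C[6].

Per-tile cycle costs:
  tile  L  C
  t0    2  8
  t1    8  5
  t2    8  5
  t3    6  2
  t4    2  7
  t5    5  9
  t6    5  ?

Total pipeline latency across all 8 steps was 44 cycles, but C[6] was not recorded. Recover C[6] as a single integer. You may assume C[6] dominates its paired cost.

step 0 | dur = L[0]=2 = 2
step 1 | dur = max(L[1]=8, C[0]=8) = 8
step 2 | dur = max(L[2]=8, C[1]=5) = 8
step 3 | dur = max(L[3]=6, C[2]=5) = 6
step 4 | dur = max(L[4]=2, C[3]=2) = 2
step 5 | dur = max(L[5]=5, C[4]=7) = 7
step 6 | dur = max(L[6]=5, C[5]=9) = 9
step 7 | dur = C[6]=? = C[6]  (unknown; binding)
sum of known step durations = 42
dur[7] = total - known = 44 - 42 = 2
C[6] is the binding max in step 7, so C[6] = dur[7] = 2

C[6] = 2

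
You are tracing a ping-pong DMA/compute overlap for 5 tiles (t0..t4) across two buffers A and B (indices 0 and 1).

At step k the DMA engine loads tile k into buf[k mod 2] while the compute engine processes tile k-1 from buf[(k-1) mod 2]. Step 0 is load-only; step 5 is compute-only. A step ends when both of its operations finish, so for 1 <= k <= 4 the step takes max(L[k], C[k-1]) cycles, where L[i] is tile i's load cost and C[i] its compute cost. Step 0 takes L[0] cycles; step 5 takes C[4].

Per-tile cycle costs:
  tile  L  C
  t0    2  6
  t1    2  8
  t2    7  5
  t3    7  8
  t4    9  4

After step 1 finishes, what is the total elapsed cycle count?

end_cycle[1] = 8

k=0 load=t0/2c comp=- wait=2 total=2
k=1 load=t1/2c comp=t0/6c wait=6 total=8
k=2 load=t2/7c comp=t1/8c wait=8 total=16
k=3 load=t3/7c comp=t2/5c wait=7 total=23
k=4 load=t4/9c comp=t3/8c wait=9 total=32
k=5 load=- comp=t4/4c wait=4 total=36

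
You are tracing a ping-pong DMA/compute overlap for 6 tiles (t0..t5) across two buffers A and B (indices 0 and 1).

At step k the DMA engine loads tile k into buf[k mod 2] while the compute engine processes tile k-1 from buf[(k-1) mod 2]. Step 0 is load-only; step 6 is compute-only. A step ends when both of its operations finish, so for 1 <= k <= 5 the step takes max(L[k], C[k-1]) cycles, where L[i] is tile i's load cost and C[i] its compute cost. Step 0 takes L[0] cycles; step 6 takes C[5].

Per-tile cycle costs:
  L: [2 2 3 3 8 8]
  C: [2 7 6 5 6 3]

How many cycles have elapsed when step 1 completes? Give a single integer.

end_cycle[1] = 4

[0] DMA t0→A (2c) ∥ CU idle ⇒ 2c, clock 2
[1] DMA t1→B (2c) ∥ CU A:t0 (2c) ⇒ 2c, clock 4
[2] DMA t2→A (3c) ∥ CU B:t1 (7c) ⇒ 7c, clock 11
[3] DMA t3→B (3c) ∥ CU A:t2 (6c) ⇒ 6c, clock 17
[4] DMA t4→A (8c) ∥ CU B:t3 (5c) ⇒ 8c, clock 25
[5] DMA t5→B (8c) ∥ CU A:t4 (6c) ⇒ 8c, clock 33
[6] DMA idle ∥ CU B:t5 (3c) ⇒ 3c, clock 36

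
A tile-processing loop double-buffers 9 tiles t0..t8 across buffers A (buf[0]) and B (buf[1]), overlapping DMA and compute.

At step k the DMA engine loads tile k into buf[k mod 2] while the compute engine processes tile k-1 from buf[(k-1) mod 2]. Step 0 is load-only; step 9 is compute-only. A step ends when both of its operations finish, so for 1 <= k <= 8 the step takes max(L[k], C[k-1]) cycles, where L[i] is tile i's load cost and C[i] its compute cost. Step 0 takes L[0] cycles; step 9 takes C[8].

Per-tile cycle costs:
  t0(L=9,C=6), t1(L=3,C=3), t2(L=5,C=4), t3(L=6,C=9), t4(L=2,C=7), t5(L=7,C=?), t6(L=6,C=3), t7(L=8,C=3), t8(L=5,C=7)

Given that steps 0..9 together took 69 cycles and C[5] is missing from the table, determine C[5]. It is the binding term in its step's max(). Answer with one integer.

C[5] = 7

step 0 | dur = L[0]=9 = 9
step 1 | dur = max(L[1]=3, C[0]=6) = 6
step 2 | dur = max(L[2]=5, C[1]=3) = 5
step 3 | dur = max(L[3]=6, C[2]=4) = 6
step 4 | dur = max(L[4]=2, C[3]=9) = 9
step 5 | dur = max(L[5]=7, C[4]=7) = 7
step 6 | dur = max(L[6]=6, C[5]=?) = C[5]  (unknown; binding)
step 7 | dur = max(L[7]=8, C[6]=3) = 8
step 8 | dur = max(L[8]=5, C[7]=3) = 5
step 9 | dur = C[8]=7 = 7
sum of known step durations = 62
dur[6] = total - known = 69 - 62 = 7
C[5] is the binding max in step 6, so C[5] = dur[6] = 7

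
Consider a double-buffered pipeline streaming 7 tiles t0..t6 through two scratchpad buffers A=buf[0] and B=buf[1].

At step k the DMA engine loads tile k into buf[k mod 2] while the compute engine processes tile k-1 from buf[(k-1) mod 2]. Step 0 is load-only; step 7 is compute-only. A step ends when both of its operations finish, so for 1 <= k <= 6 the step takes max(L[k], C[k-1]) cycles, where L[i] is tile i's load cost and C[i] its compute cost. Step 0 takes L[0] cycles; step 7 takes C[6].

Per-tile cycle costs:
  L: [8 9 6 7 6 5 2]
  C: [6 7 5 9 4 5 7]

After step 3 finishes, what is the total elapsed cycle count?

step 0: L[0]=8 → dur=8, Σ=8 | A=load:t0 B=idle [load-only]
step 1: L[1]=9 C[0]=6 → dur=9, Σ=17 | A=compute:t0 B=load:t1 [load-bound]
step 2: L[2]=6 C[1]=7 → dur=7, Σ=24 | A=load:t2 B=compute:t1 [compute-bound]
step 3: L[3]=7 C[2]=5 → dur=7, Σ=31 | A=compute:t2 B=load:t3 [load-bound]
step 4: L[4]=6 C[3]=9 → dur=9, Σ=40 | A=load:t4 B=compute:t3 [compute-bound]
step 5: L[5]=5 C[4]=4 → dur=5, Σ=45 | A=compute:t4 B=load:t5 [load-bound]
step 6: L[6]=2 C[5]=5 → dur=5, Σ=50 | A=load:t6 B=compute:t5 [compute-bound]
step 7: C[6]=7 → dur=7, Σ=57 | A=compute:t6 B=idle [compute-only]

end_cycle[3] = 31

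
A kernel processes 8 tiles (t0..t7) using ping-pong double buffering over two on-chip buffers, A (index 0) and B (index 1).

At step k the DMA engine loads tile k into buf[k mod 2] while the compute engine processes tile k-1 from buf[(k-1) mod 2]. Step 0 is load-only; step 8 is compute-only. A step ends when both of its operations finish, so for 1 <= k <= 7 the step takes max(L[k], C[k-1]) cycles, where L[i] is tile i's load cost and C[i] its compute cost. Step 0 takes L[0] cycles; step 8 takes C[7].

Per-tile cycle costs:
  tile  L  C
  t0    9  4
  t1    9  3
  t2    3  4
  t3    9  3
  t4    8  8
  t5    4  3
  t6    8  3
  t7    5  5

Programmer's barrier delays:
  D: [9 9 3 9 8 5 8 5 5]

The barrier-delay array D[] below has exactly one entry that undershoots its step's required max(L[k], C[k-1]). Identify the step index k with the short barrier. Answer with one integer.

hazard at step 5

step 0: need L[0]=9 = 9; D[0]=9 ok
step 1: need max(L[1]=9,C[0]=4) = 9; D[1]=9 ok
step 2: need max(L[2]=3,C[1]=3) = 3; D[2]=3 ok
step 3: need max(L[3]=9,C[2]=4) = 9; D[3]=9 ok
step 4: need max(L[4]=8,C[3]=3) = 8; D[4]=8 ok
step 5: need max(L[5]=4,C[4]=8) = 8; D[5]=5 SHORT
step 6: need max(L[6]=8,C[5]=3) = 8; D[6]=8 ok
step 7: need max(L[7]=5,C[6]=3) = 5; D[7]=5 ok
step 8: need C[7]=5 = 5; D[8]=5 ok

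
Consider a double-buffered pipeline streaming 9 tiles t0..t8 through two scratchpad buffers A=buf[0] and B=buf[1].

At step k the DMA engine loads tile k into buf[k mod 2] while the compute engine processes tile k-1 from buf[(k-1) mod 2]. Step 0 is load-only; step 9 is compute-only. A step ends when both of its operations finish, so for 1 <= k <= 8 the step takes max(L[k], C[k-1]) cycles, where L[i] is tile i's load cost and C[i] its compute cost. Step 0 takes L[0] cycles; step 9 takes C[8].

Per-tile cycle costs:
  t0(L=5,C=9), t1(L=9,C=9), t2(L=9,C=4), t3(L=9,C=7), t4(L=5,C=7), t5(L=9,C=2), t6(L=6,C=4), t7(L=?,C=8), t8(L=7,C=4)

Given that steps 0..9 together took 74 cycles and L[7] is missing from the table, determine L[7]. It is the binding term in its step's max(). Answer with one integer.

step 0: dur = L[0]=5 = 5
step 1: dur = max(L[1]=9, C[0]=9) = 9
step 2: dur = max(L[2]=9, C[1]=9) = 9
step 3: dur = max(L[3]=9, C[2]=4) = 9
step 4: dur = max(L[4]=5, C[3]=7) = 7
step 5: dur = max(L[5]=9, C[4]=7) = 9
step 6: dur = max(L[6]=6, C[5]=2) = 6
step 7: dur = max(L[7]=?, C[6]=4) = L[7]  (unknown; binding)
step 8: dur = max(L[8]=7, C[7]=8) = 8
step 9: dur = C[8]=4 = 4
sum of known step durations = 66
dur[7] = total - known = 74 - 66 = 8
L[7] is the binding max in step 7, so L[7] = dur[7] = 8

L[7] = 8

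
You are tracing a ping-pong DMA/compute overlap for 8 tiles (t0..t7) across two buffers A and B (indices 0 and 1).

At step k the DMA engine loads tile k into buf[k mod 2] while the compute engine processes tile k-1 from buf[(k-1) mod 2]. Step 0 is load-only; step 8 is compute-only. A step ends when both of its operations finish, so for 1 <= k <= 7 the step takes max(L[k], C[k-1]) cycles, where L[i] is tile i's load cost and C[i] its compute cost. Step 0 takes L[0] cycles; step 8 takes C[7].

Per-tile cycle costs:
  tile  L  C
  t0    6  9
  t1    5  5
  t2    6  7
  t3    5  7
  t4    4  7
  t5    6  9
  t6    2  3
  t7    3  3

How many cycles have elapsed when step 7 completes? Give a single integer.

end_cycle[7] = 54

k=0 load=t0/6c comp=- wait=6 total=6
k=1 load=t1/5c comp=t0/9c wait=9 total=15
k=2 load=t2/6c comp=t1/5c wait=6 total=21
k=3 load=t3/5c comp=t2/7c wait=7 total=28
k=4 load=t4/4c comp=t3/7c wait=7 total=35
k=5 load=t5/6c comp=t4/7c wait=7 total=42
k=6 load=t6/2c comp=t5/9c wait=9 total=51
k=7 load=t7/3c comp=t6/3c wait=3 total=54
k=8 load=- comp=t7/3c wait=3 total=57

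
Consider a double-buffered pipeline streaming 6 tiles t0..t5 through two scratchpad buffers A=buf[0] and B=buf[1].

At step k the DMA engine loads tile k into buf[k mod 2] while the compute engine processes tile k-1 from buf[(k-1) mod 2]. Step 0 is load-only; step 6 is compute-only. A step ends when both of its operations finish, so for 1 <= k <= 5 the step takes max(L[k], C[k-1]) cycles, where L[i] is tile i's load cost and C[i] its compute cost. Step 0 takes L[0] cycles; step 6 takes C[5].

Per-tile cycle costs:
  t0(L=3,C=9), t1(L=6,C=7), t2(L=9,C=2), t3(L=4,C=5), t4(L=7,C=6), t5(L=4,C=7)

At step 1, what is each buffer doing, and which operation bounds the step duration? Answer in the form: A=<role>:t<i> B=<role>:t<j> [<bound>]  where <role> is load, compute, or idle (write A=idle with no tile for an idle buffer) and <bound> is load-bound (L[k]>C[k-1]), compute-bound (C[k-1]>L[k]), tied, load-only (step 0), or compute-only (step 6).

[0] DMA t0→A (3c) ∥ CU idle ⇒ 3c, clock 3
[1] DMA t1→B (6c) ∥ CU A:t0 (9c) ⇒ 9c, clock 12
[2] DMA t2→A (9c) ∥ CU B:t1 (7c) ⇒ 9c, clock 21
[3] DMA t3→B (4c) ∥ CU A:t2 (2c) ⇒ 4c, clock 25
[4] DMA t4→A (7c) ∥ CU B:t3 (5c) ⇒ 7c, clock 32
[5] DMA t5→B (4c) ∥ CU A:t4 (6c) ⇒ 6c, clock 38
[6] DMA idle ∥ CU B:t5 (7c) ⇒ 7c, clock 45

step 1: A=compute:t0 B=load:t1 [compute-bound]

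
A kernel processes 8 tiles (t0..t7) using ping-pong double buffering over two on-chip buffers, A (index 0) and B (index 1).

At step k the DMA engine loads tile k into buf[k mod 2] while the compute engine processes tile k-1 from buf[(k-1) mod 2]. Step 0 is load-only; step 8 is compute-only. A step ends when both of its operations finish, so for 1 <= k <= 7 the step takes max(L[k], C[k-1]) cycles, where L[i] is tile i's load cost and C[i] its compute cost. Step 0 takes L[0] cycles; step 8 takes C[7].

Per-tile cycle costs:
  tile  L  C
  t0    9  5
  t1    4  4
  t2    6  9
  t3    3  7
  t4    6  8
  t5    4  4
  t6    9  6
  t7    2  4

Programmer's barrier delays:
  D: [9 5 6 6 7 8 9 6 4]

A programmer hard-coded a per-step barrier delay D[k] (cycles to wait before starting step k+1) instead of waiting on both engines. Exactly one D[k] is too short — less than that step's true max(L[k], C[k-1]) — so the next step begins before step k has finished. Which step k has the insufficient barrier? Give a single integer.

hazard at step 3

k=0 barrier L[0]=9→9c, D[0]=9 ok
k=1 barrier max(L[1]=4,C[0]=5)→5c, D[1]=5 ok
k=2 barrier max(L[2]=6,C[1]=4)→6c, D[2]=6 ok
k=3 barrier max(L[3]=3,C[2]=9)→9c, D[3]=6 SHORT
k=4 barrier max(L[4]=6,C[3]=7)→7c, D[4]=7 ok
k=5 barrier max(L[5]=4,C[4]=8)→8c, D[5]=8 ok
k=6 barrier max(L[6]=9,C[5]=4)→9c, D[6]=9 ok
k=7 barrier max(L[7]=2,C[6]=6)→6c, D[7]=6 ok
k=8 barrier C[7]=4→4c, D[8]=4 ok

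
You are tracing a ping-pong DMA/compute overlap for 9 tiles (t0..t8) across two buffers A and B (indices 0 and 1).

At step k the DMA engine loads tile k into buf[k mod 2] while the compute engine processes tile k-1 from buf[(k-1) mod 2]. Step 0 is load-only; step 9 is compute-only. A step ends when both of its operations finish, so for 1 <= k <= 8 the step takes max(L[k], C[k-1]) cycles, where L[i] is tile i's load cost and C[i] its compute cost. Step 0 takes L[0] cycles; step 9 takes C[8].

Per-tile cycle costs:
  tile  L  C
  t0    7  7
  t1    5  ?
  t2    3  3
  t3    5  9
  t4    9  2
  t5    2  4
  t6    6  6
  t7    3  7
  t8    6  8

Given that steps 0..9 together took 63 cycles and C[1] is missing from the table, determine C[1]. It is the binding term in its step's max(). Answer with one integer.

C[1] = 6

step 0 = dur = L[0]=7 = 7
step 1 = dur = max(L[1]=5, C[0]=7) = 7
step 2 = dur = max(L[2]=3, C[1]=?) = C[1]  (unknown; binding)
step 3 = dur = max(L[3]=5, C[2]=3) = 5
step 4 = dur = max(L[4]=9, C[3]=9) = 9
step 5 = dur = max(L[5]=2, C[4]=2) = 2
step 6 = dur = max(L[6]=6, C[5]=4) = 6
step 7 = dur = max(L[7]=3, C[6]=6) = 6
step 8 = dur = max(L[8]=6, C[7]=7) = 7
step 9 = dur = C[8]=8 = 8
sum of known step durations = 57
dur[2] = total - known = 63 - 57 = 6
C[1] is the binding max in step 2, so C[1] = dur[2] = 6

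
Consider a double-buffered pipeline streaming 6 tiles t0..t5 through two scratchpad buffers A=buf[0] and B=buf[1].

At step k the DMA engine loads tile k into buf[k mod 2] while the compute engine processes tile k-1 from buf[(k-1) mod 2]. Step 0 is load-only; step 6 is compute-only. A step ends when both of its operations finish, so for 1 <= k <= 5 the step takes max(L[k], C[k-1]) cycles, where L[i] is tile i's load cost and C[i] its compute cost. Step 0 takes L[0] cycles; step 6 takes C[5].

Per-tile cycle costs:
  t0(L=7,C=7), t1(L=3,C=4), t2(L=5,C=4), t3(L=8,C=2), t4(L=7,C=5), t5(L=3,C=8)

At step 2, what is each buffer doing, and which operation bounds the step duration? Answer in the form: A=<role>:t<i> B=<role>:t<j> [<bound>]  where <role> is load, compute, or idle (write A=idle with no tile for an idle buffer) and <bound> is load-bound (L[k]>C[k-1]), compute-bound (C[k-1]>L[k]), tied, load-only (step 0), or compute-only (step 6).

k=0 load=t0/7c comp=- wait=7 total=7
k=1 load=t1/3c comp=t0/7c wait=7 total=14
k=2 load=t2/5c comp=t1/4c wait=5 total=19
k=3 load=t3/8c comp=t2/4c wait=8 total=27
k=4 load=t4/7c comp=t3/2c wait=7 total=34
k=5 load=t5/3c comp=t4/5c wait=5 total=39
k=6 load=- comp=t5/8c wait=8 total=47

step 2: A=load:t2 B=compute:t1 [load-bound]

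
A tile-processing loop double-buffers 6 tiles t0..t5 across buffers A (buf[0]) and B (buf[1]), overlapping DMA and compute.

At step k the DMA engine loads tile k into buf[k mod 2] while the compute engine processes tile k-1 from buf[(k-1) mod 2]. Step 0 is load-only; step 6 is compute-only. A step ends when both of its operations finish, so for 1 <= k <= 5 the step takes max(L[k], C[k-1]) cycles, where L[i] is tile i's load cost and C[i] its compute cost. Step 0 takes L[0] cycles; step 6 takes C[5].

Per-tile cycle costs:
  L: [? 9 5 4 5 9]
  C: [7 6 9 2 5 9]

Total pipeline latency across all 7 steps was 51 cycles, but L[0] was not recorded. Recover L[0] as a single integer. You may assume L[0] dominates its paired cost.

L[0] = 4

step 0 = dur = L[0]=? = L[0]  (unknown; binding)
step 1 = dur = max(L[1]=9, C[0]=7) = 9
step 2 = dur = max(L[2]=5, C[1]=6) = 6
step 3 = dur = max(L[3]=4, C[2]=9) = 9
step 4 = dur = max(L[4]=5, C[3]=2) = 5
step 5 = dur = max(L[5]=9, C[4]=5) = 9
step 6 = dur = C[5]=9 = 9
sum of known step durations = 47
dur[0] = total - known = 51 - 47 = 4
L[0] is the binding max in step 0, so L[0] = dur[0] = 4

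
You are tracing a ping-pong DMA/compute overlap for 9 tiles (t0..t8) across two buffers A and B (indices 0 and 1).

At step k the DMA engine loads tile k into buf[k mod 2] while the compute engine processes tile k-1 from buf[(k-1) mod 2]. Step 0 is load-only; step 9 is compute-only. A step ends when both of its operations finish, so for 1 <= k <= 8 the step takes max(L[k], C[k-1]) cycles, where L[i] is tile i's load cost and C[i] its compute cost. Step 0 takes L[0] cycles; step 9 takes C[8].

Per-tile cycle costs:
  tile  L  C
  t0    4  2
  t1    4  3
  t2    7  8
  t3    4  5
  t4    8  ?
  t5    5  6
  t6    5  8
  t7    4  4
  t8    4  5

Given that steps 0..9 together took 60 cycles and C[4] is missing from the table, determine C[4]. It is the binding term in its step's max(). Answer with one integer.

step 0 = dur = L[0]=4 = 4
step 1 = dur = max(L[1]=4, C[0]=2) = 4
step 2 = dur = max(L[2]=7, C[1]=3) = 7
step 3 = dur = max(L[3]=4, C[2]=8) = 8
step 4 = dur = max(L[4]=8, C[3]=5) = 8
step 5 = dur = max(L[5]=5, C[4]=?) = C[4]  (unknown; binding)
step 6 = dur = max(L[6]=5, C[5]=6) = 6
step 7 = dur = max(L[7]=4, C[6]=8) = 8
step 8 = dur = max(L[8]=4, C[7]=4) = 4
step 9 = dur = C[8]=5 = 5
sum of known step durations = 54
dur[5] = total - known = 60 - 54 = 6
C[4] is the binding max in step 5, so C[4] = dur[5] = 6

C[4] = 6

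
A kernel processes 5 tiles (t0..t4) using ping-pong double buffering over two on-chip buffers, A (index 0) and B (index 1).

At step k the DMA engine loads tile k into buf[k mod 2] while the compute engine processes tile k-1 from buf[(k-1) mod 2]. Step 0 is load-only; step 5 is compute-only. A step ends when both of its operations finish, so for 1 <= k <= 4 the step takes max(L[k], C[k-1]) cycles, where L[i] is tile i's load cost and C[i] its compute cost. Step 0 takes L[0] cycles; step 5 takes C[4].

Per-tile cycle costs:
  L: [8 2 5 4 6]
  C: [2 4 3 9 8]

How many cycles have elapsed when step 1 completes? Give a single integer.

  0. 8=8c; end=8; A:t0 B:-
  1. max(2,2)=2c; end=10; A:t0 B:t1
  2. max(5,4)=5c; end=15; A:t2 B:t1
  3. max(4,3)=4c; end=19; A:t2 B:t3
  4. max(6,9)=9c; end=28; A:t4 B:t3
  5. 8=8c; end=36; A:t4 B:t3

end_cycle[1] = 10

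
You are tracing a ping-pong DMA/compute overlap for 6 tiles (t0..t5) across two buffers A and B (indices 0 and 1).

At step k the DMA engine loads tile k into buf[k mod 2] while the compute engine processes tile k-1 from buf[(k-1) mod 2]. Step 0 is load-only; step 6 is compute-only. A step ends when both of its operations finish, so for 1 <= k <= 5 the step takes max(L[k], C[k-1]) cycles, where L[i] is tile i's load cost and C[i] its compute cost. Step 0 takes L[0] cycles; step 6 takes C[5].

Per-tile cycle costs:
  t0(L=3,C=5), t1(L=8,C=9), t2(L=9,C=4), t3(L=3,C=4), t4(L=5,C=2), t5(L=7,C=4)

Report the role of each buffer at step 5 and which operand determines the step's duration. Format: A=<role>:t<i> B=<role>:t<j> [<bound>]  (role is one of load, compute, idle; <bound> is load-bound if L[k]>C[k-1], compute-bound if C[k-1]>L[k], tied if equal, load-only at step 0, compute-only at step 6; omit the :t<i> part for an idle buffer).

step 5: A=compute:t4 B=load:t5 [load-bound]

  0. 3=3c; end=3; A:t0 B:-
  1. max(8,5)=8c; end=11; A:t0 B:t1
  2. max(9,9)=9c; end=20; A:t2 B:t1
  3. max(3,4)=4c; end=24; A:t2 B:t3
  4. max(5,4)=5c; end=29; A:t4 B:t3
  5. max(7,2)=7c; end=36; A:t4 B:t5
  6. 4=4c; end=40; A:t4 B:t5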